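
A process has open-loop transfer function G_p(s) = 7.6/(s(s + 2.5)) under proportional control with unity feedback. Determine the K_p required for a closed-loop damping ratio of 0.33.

Closed-loop characteristic equation: s² + 2.5s + K_p·7.6 = 0.
So ω_n = √(7.6K_p) and 2ζω_n = 2.5, giving ζ = 2.5/(2√(7.6K_p)).
Setting ζ = 0.33: √(7.6K_p) = 2.5/(2·0.33) = 3.788, so K_p = 14.35/7.6 = 1.89.

K_p = 1.89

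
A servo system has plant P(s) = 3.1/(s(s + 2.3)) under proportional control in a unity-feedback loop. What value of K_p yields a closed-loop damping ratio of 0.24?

Closed-loop characteristic equation: s² + 2.3s + K_p·3.1 = 0.
So ω_n = √(3.1K_p) and 2ζω_n = 2.3, giving ζ = 2.3/(2√(3.1K_p)).
Setting ζ = 0.24: √(3.1K_p) = 2.3/(2·0.24) = 4.792, so K_p = 22.96/3.1 = 7.41.

K_p = 7.41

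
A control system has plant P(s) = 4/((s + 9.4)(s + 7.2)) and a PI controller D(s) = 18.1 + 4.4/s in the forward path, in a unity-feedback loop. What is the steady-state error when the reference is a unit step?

The open loop D(s)P(s) has a pole at the origin (type 1), so the static position error constant is infinite and e_ss = 1/(1+∞) = 0.

0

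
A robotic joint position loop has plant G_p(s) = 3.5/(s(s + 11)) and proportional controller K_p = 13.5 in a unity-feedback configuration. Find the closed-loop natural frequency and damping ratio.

ω_n = 6.87 rad/s, ζ = 0.8

With unity feedback the closed-loop characteristic equation is s² + 11s + 13.5·3.5 = s² + 11s + 47.25 = 0.
So ω_n² = 47.25 ⇒ ω_n = 6.874 rad/s, and ζ = 11/(2ω_n) = 0.8.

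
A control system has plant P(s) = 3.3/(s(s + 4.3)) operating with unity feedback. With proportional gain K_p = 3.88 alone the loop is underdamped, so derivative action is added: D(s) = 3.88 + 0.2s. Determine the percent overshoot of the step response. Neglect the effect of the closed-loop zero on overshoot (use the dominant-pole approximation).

Forward path: (3.88 + 0.2s)·3.3/(s(s+4.3)). The closed-loop characteristic equation is s² + (4.3 + 3.3·0.2)s + 3.3·3.88 = 0.
That is s² + 4.96s + 12.8 = 0, so ω_n = 3.578 rad/s and ζ = 4.96/(2·3.578) = 0.6931.
%OS = 100·exp(−πζ/√(1−ζ²)) = 4.88%.

4.88%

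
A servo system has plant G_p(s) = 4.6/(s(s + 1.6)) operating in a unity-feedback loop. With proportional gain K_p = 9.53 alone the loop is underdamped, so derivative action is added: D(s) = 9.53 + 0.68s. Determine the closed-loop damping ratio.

ζ = 0.357

Forward path: (9.53 + 0.68s)·4.6/(s(s+1.6)). The closed-loop characteristic equation is s² + (1.6 + 4.6·0.68)s + 4.6·9.53 = 0.
That is s² + 4.728s + 43.84 = 0, so ω_n = 6.621 rad/s and ζ = 4.728/(2·6.621) = 0.357.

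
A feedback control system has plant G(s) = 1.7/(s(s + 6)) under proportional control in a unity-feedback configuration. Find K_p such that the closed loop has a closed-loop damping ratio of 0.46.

Closed-loop characteristic equation: s² + 6s + K_p·1.7 = 0.
So ω_n = √(1.7K_p) and 2ζω_n = 6, giving ζ = 6/(2√(1.7K_p)).
Setting ζ = 0.46: √(1.7K_p) = 6/(2·0.46) = 6.522, so K_p = 42.53/1.7 = 25.

K_p = 25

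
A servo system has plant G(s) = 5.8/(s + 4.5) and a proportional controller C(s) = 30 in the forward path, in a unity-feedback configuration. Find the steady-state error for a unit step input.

0.0252

The loop is type 0. Static position error constant K_pos = C(0)·G(0) = 30·1.289 = 38.67.
Steady-state error to a unit step: e_ss = 1/(1+K_pos) = 1/39.67 = 0.0252.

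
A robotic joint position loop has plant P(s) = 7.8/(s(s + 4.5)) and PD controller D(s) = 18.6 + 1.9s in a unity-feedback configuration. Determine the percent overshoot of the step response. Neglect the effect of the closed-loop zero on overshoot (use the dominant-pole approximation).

1.47%

Forward path: (18.6 + 1.9s)·7.8/(s(s+4.5)). The closed-loop characteristic equation is s² + (4.5 + 7.8·1.9)s + 7.8·18.6 = 0.
That is s² + 19.32s + 145.1 = 0, so ω_n = 12.04 rad/s and ζ = 19.32/(2·12.04) = 0.802.
%OS = 100·exp(−πζ/√(1−ζ²)) = 1.47%.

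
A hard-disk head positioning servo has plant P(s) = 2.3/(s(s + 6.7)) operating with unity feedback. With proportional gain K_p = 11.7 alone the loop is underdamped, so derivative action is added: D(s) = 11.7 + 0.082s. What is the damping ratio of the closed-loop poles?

ζ = 0.664

Forward path: (11.7 + 0.082s)·2.3/(s(s+6.7)). The closed-loop characteristic equation is s² + (6.7 + 2.3·0.082)s + 2.3·11.7 = 0.
That is s² + 6.889s + 26.91 = 0, so ω_n = 5.187 rad/s and ζ = 6.889/(2·5.187) = 0.664.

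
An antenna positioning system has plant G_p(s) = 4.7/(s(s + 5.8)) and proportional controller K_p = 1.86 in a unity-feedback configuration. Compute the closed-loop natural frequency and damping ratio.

ω_n = 2.96 rad/s, ζ = 0.981

With unity feedback the closed-loop characteristic equation is s² + 5.8s + 1.86·4.7 = s² + 5.8s + 8.742 = 0.
So ω_n² = 8.742 ⇒ ω_n = 2.957 rad/s, and ζ = 5.8/(2ω_n) = 0.981.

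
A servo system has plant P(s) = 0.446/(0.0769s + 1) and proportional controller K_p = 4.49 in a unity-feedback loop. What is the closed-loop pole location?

s = -39.04

Closed loop: T(s) = K_p·P/(1+K_p·P) = 2.003/(0.0769s + 1 + 2.003), with pole at s = −(1 + 2.003)/0.0769 = −39.04.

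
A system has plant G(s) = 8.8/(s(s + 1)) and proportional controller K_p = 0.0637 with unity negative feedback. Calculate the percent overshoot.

Closed-loop characteristic equation: s² + 1s + 0.5606 = 0, so ω_n = 0.7487 rad/s and ζ = 1/(2·0.7487) = 0.6678.
%OS = 100·exp(−πζ/√(1−ζ²)) = 100·exp(−π·0.6678/√0.554) = 5.97%.

5.97%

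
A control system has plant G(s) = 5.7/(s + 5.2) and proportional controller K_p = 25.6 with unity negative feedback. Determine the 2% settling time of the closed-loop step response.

T_s ≈ 0.0265 s

Closed-loop transfer function: T(s) = K_p·G(s)/(1 + K_p·G(s)) = 145.9/(s + 5.2 + 145.9) = 145.9/(s + 151.1).
Time constant τ = 1/151.1 = 0.006617 s, so the 2% settling time is about 4τ = 0.0265 s.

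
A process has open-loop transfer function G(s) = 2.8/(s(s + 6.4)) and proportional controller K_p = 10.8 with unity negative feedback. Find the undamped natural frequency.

ω_n = 5.5 rad/s

The closed-loop denominator is s(s+6.4) + 10.8·2.8 = s² + 6.4s + 30.24.
So ω_n² = 30.24 ⇒ ω_n = 5.499 rad/s, and ζ = 6.4/(2ω_n) = 0.582.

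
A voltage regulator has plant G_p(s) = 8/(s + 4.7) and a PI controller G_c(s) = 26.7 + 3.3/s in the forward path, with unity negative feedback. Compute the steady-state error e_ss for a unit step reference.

The open loop G_c(s)G_p(s) has a pole at the origin (type 1), so the static position error constant is infinite and e_ss = 1/(1+∞) = 0.

0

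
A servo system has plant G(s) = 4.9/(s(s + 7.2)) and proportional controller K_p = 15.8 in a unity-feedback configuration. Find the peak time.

The closed-loop denominator s² + 7.2s + 77.42 gives ω_n = √77.42 = 8.799 and ζ = 7.2/(2ω_n) = 0.4091.
Damped frequency ω_d = ω_n√(1−ζ²) = 8.029 rad/s, so peak time T_p = π/ω_d = 0.391 s.

T_p = 0.391 s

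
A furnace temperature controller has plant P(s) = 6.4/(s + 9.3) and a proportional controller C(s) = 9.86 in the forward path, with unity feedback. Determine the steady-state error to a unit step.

The loop is type 0. Static position error constant K_pos = C(0)·P(0) = 9.86·0.6882 = 6.785.
Steady-state error to a unit step: e_ss = 1/(1+K_pos) = 1/7.785 = 0.128.

0.128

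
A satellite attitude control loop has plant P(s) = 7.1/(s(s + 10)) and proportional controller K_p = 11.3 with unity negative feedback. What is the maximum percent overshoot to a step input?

12.1%

From 1 + K_pP(s) = 0: s² + 10s + 80.23 = 0 ⇒ ω_n = 8.957, ζ = 0.5582.
%OS = 100·exp(−πζ/√(1−ζ²)) = 100·exp(−π·0.5582/√0.6884) = 12.1%.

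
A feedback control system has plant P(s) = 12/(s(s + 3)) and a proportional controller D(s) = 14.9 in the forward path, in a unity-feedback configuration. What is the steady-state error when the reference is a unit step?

0

The open loop D(s)P(s) has a pole at the origin (type 1), so the static position error constant is infinite and e_ss = 1/(1+∞) = 0.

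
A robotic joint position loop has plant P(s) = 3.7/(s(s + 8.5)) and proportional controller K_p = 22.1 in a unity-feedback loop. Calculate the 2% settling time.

Closed-loop characteristic equation: s² + 8.5s + 81.77 = 0, so ω_n = 9.043 rad/s and ζ = 8.5/(2·9.043) = 0.47.
2% settling time T_s ≈ 4/(ζω_n) = 4/4.25 = 0.941 s.

T_s ≈ 0.941 s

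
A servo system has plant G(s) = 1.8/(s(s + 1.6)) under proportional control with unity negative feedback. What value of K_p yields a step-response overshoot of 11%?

K_p = 1.08

From %OS = 100·exp(−πζ/√(1−ζ²)) = 11%, ζ = −ln(0.11)/√(π²+ln²(0.11)) = 0.5749.
Characteristic equation s² + 1.6s + 1.8K_p = 0 gives ζ = 1.6/(2√(1.8K_p)).
Setting ζ = 0.5749: √(1.8K_p) = 1.6/(2·0.5749) = 1.392, so K_p = 1.936/1.8 = 1.08.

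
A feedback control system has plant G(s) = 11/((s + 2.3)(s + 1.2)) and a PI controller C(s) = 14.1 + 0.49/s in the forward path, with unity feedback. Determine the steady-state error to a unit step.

0

The open loop C(s)G(s) has a pole at the origin (type 1), so the static position error constant is infinite and e_ss = 1/(1+∞) = 0.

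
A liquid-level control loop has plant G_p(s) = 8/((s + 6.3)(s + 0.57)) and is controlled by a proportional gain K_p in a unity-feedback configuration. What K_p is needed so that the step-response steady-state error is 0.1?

For a type-0 loop with proportional control, e_ss = 1/(1 + K_p·G_p(0)).
G_p(0) = 2.228. Require 1/(1 + K_p·2.228) = 0.1, so 1 + 2.228·K_p = 10.
K_p = (10 − 1)/2.228 = 4.04.

K_p = 4.04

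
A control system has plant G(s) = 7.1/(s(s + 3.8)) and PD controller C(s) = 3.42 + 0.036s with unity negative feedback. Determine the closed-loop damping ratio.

Forward path: (3.42 + 0.036s)·7.1/(s(s+3.8)). The closed-loop characteristic equation is s² + (3.8 + 7.1·0.036)s + 7.1·3.42 = 0.
That is s² + 4.056s + 24.28 = 0, so ω_n = 4.928 rad/s and ζ = 4.056/(2·4.928) = 0.4115.

ζ = 0.412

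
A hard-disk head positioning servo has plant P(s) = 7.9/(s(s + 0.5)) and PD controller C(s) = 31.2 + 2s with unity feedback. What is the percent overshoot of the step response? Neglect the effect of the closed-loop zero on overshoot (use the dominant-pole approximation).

Forward path: (31.2 + 2s)·7.9/(s(s+0.5)). The closed-loop characteristic equation is s² + (0.5 + 7.9·2)s + 7.9·31.2 = 0.
That is s² + 16.3s + 246.5 = 0, so ω_n = 15.7 rad/s and ζ = 16.3/(2·15.7) = 0.5191.
%OS = 100·exp(−πζ/√(1−ζ²)) = 14.8%.

14.8%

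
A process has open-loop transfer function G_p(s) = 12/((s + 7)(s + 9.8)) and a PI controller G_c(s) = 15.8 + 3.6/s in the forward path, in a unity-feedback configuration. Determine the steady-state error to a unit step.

The open loop G_c(s)G_p(s) has a pole at the origin (type 1), so the static position error constant is infinite and e_ss = 1/(1+∞) = 0.

0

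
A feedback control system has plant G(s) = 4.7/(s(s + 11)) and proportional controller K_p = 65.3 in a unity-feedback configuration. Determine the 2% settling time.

The closed-loop denominator s² + 11s + 306.9 gives ω_n = √306.9 = 17.52 and ζ = 11/(2ω_n) = 0.3139.
2% settling time T_s ≈ 4/(ζω_n) = 4/5.5 = 0.727 s.

T_s ≈ 0.727 s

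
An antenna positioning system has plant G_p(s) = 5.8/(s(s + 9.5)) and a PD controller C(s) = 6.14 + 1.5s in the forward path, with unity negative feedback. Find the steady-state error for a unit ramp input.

The loop has one pole at the origin (type 1). Velocity error constant K_v = lim_{s→0} s·C(s)G_p(s) = 6.14·5.8/9.5 = 3.749.
Steady-state error to a unit ramp: e_ss = 1/K_v = 0.267.

0.267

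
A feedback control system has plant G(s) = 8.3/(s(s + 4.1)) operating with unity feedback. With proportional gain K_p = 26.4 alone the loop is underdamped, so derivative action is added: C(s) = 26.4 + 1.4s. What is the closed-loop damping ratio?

Forward path: (26.4 + 1.4s)·8.3/(s(s+4.1)). The closed-loop characteristic equation is s² + (4.1 + 8.3·1.4)s + 8.3·26.4 = 0.
That is s² + 15.72s + 219.1 = 0, so ω_n = 14.8 rad/s and ζ = 15.72/(2·14.8) = 0.531.

ζ = 0.531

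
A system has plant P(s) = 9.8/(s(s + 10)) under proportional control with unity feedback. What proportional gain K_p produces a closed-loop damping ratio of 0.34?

Closed-loop characteristic equation: s² + 10s + K_p·9.8 = 0.
So ω_n = √(9.8K_p) and 2ζω_n = 10, giving ζ = 10/(2√(9.8K_p)).
Setting ζ = 0.34: √(9.8K_p) = 10/(2·0.34) = 14.71, so K_p = 216.3/9.8 = 22.1.

K_p = 22.1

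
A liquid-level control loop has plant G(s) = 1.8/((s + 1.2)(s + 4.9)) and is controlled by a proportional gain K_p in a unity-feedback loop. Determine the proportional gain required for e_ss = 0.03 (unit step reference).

K_p = 106

For a type-0 loop with proportional control, e_ss = 1/(1 + K_p·G(0)).
G(0) = 0.3061. Require 1/(1 + K_p·0.3061) = 0.03, so 1 + 0.3061·K_p = 33.33.
K_p = (33.33 − 1)/0.3061 = 106.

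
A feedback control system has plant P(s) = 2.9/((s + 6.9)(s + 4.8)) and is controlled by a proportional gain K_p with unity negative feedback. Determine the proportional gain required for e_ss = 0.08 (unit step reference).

K_p = 131

For a type-0 loop with proportional control, e_ss = 1/(1 + K_p·P(0)).
P(0) = 0.08756. Require 1/(1 + K_p·0.08756) = 0.08, so 1 + 0.08756·K_p = 12.5.
K_p = (12.5 − 1)/0.08756 = 131.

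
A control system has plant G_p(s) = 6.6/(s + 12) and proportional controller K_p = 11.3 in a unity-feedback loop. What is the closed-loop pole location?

Closed-loop transfer function: T(s) = K_p·G_p(s)/(1 + K_p·G_p(s)) = 74.58/(s + 12 + 74.58) = 74.58/(s + 86.58).
The closed-loop pole is at s = −86.58.

s = -86.58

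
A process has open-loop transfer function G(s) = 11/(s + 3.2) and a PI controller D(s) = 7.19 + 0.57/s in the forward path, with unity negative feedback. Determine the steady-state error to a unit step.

0

The open loop D(s)G(s) has a pole at the origin (type 1), so the static position error constant is infinite and e_ss = 1/(1+∞) = 0.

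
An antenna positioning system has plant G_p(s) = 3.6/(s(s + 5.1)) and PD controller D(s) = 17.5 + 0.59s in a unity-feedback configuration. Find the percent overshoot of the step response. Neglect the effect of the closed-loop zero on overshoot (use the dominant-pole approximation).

Forward path: (17.5 + 0.59s)·3.6/(s(s+5.1)). The closed-loop characteristic equation is s² + (5.1 + 3.6·0.59)s + 3.6·17.5 = 0.
That is s² + 7.224s + 63 = 0, so ω_n = 7.937 rad/s and ζ = 7.224/(2·7.937) = 0.4551.
%OS = 100·exp(−πζ/√(1−ζ²)) = 20.1%.

20.1%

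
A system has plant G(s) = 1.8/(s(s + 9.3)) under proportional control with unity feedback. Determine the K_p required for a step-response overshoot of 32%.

K_p = 103

From %OS = 100·exp(−πζ/√(1−ζ²)) = 32%, ζ = −ln(0.32)/√(π²+ln²(0.32)) = 0.341.
Characteristic equation s² + 9.3s + 1.8K_p = 0 gives ζ = 9.3/(2√(1.8K_p)).
Setting ζ = 0.341: √(1.8K_p) = 9.3/(2·0.341) = 13.64, so K_p = 186/1.8 = 103.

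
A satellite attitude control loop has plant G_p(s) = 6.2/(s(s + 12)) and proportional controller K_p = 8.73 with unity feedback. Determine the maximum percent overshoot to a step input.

Closed-loop characteristic equation: s² + 12s + 54.13 = 0, so ω_n = 7.357 rad/s and ζ = 12/(2·7.357) = 0.8155.
%OS = 100·exp(−πζ/√(1−ζ²)) = 100·exp(−π·0.8155/√0.3349) = 1.19%.

1.19%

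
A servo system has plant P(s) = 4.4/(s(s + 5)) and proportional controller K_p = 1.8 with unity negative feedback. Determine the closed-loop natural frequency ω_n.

The closed-loop denominator is s(s+5) + 1.8·4.4 = s² + 5s + 7.92.
So ω_n² = 7.92 ⇒ ω_n = 2.814 rad/s, and ζ = 5/(2ω_n) = 0.888.

ω_n = 2.81 rad/s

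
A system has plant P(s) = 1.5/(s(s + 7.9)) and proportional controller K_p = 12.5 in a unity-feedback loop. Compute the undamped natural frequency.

ω_n = 4.33 rad/s

With unity feedback the closed-loop characteristic equation is s² + 7.9s + 12.5·1.5 = s² + 7.9s + 18.75 = 0.
Matching s² + 2ζω_n s + ω_n²: ω_n = √18.75 = 4.33 rad/s and 2ζω_n = 7.9, so ζ = 7.9/(2·4.33) = 0.912.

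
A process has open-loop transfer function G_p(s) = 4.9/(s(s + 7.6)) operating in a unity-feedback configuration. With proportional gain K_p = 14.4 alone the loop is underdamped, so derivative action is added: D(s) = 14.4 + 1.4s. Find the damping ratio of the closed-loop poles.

Forward path: (14.4 + 1.4s)·4.9/(s(s+7.6)). The closed-loop characteristic equation is s² + (7.6 + 4.9·1.4)s + 4.9·14.4 = 0.
That is s² + 14.46s + 70.56 = 0, so ω_n = 8.4 rad/s and ζ = 14.46/(2·8.4) = 0.8607.

ζ = 0.861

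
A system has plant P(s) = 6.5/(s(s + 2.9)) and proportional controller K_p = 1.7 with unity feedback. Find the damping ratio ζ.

ζ = 0.436

1 + K_p·P(s) = 0 gives s² + 2.9s + 11.05 = 0.
Matching s² + 2ζω_n s + ω_n²: ω_n = √11.05 = 3.324 rad/s and 2ζω_n = 2.9, so ζ = 2.9/(2·3.324) = 0.436.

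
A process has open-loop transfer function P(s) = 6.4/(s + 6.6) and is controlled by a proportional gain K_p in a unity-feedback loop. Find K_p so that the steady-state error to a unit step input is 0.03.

K_p = 33.3

The loop is type 0, so e_ss(step) = 1/(1 + K_pos) with K_pos = K_p·P(0).
P(0) = 0.9697. Require 1/(1 + K_p·0.9697) = 0.03, so 1 + 0.9697·K_p = 33.33.
K_p = (33.33 − 1)/0.9697 = 33.3.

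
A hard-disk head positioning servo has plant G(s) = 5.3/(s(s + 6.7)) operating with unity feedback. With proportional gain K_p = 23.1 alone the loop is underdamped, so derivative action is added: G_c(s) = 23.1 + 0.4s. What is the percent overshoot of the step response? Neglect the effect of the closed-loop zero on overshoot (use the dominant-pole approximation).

25.5%

Forward path: (23.1 + 0.4s)·5.3/(s(s+6.7)). The closed-loop characteristic equation is s² + (6.7 + 5.3·0.4)s + 5.3·23.1 = 0.
That is s² + 8.82s + 122.4 = 0, so ω_n = 11.06 rad/s and ζ = 8.82/(2·11.06) = 0.3986.
%OS = 100·exp(−πζ/√(1−ζ²)) = 25.5%.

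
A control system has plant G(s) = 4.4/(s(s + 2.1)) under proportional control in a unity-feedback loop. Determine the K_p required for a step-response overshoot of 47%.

K_p = 4.59

From %OS = 100·exp(−πζ/√(1−ζ²)) = 47%, ζ = −ln(0.47)/√(π²+ln²(0.47)) = 0.2337.
Characteristic equation s² + 2.1s + 4.4K_p = 0 gives ζ = 2.1/(2√(4.4K_p)).
Setting ζ = 0.2337: √(4.4K_p) = 2.1/(2·0.2337) = 4.493, so K_p = 20.19/4.4 = 4.59.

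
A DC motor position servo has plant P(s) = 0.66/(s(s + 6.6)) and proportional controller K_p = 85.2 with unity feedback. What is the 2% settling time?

T_s ≈ 1.21 s

Closed-loop characteristic equation: s² + 6.6s + 56.23 = 0, so ω_n = 7.499 rad/s and ζ = 6.6/(2·7.499) = 0.4401.
2% settling time T_s ≈ 4/(ζω_n) = 4/3.3 = 1.21 s.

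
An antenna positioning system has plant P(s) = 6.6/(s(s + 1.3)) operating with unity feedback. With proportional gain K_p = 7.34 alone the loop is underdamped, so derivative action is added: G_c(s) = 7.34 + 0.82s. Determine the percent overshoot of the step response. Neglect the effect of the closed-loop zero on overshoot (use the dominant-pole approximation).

17.7%

Forward path: (7.34 + 0.82s)·6.6/(s(s+1.3)). The closed-loop characteristic equation is s² + (1.3 + 6.6·0.82)s + 6.6·7.34 = 0.
That is s² + 6.712s + 48.44 = 0, so ω_n = 6.96 rad/s and ζ = 6.712/(2·6.96) = 0.4822.
%OS = 100·exp(−πζ/√(1−ζ²)) = 17.7%.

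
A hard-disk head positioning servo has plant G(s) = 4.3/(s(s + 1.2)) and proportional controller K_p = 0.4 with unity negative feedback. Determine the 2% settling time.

The closed-loop denominator s² + 1.2s + 1.72 gives ω_n = √1.72 = 1.311 and ζ = 1.2/(2ω_n) = 0.4575.
2% settling time T_s ≈ 4/(ζω_n) = 4/0.6 = 6.67 s.

T_s ≈ 6.67 s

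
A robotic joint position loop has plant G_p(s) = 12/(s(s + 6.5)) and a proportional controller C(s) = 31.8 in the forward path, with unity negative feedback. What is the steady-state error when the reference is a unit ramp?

0.017

The loop has one pole at the origin (type 1). Velocity error constant K_v = lim_{s→0} s·C(s)G_p(s) = 31.8·12/6.5 = 58.71.
Steady-state error to a unit ramp: e_ss = 1/K_v = 0.017.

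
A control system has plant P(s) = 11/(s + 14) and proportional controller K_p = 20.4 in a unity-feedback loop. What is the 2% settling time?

T_s ≈ 0.0168 s

Closed-loop transfer function: T(s) = K_p·P(s)/(1 + K_p·P(s)) = 224.4/(s + 14 + 224.4) = 224.4/(s + 238.4).
Time constant τ = 1/238.4 = 0.004195 s, so the 2% settling time is about 4τ = 0.0168 s.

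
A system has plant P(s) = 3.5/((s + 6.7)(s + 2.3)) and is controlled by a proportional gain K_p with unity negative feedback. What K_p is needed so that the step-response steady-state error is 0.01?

The loop is type 0, so e_ss(step) = 1/(1 + K_pos) with K_pos = K_p·P(0).
P(0) = 0.2271. Require 1/(1 + K_p·0.2271) = 0.01, so 1 + 0.2271·K_p = 100.
K_p = (100 − 1)/0.2271 = 436.

K_p = 436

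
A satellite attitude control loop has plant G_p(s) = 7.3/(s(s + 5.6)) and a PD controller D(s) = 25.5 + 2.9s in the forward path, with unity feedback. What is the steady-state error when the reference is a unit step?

0

The open loop D(s)G_p(s) has a pole at the origin (type 1), so the static position error constant is infinite and e_ss = 1/(1+∞) = 0.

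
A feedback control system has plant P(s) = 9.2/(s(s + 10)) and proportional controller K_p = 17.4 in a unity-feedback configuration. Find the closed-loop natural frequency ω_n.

The closed-loop denominator is s(s+10) + 17.4·9.2 = s² + 10s + 160.1.
Matching s² + 2ζω_n s + ω_n²: ω_n = √160.1 = 12.65 rad/s and 2ζω_n = 10, so ζ = 10/(2·12.65) = 0.395.

ω_n = 12.7 rad/s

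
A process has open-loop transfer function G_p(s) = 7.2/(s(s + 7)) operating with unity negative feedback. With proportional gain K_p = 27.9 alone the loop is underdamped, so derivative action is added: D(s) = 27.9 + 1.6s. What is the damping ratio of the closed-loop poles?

ζ = 0.653

Forward path: (27.9 + 1.6s)·7.2/(s(s+7)). The closed-loop characteristic equation is s² + (7 + 7.2·1.6)s + 7.2·27.9 = 0.
That is s² + 18.52s + 200.9 = 0, so ω_n = 14.17 rad/s and ζ = 18.52/(2·14.17) = 0.6533.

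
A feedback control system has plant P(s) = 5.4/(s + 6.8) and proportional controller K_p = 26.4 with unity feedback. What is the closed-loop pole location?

s = -149.4

Closed-loop transfer function: T(s) = K_p·P(s)/(1 + K_p·P(s)) = 142.6/(s + 6.8 + 142.6) = 142.6/(s + 149.4).
The closed-loop pole is at s = −149.4.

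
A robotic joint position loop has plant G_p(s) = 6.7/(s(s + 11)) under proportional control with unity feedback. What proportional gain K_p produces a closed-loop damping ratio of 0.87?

Closed-loop characteristic equation: s² + 11s + K_p·6.7 = 0.
So ω_n = √(6.7K_p) and 2ζω_n = 11, giving ζ = 11/(2√(6.7K_p)).
Setting ζ = 0.87: √(6.7K_p) = 11/(2·0.87) = 6.322, so K_p = 39.97/6.7 = 5.97.

K_p = 5.97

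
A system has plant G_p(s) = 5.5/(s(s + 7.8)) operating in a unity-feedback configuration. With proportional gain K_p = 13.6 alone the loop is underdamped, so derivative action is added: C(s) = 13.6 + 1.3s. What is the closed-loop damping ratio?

Forward path: (13.6 + 1.3s)·5.5/(s(s+7.8)). The closed-loop characteristic equation is s² + (7.8 + 5.5·1.3)s + 5.5·13.6 = 0.
That is s² + 14.95s + 74.8 = 0, so ω_n = 8.649 rad/s and ζ = 14.95/(2·8.649) = 0.8643.

ζ = 0.864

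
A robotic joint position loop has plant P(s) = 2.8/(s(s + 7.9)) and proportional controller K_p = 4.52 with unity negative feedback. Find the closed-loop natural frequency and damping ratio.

ω_n = 3.56 rad/s, ζ = 1.11

1 + K_p·P(s) = 0 gives s² + 7.9s + 12.66 = 0.
Matching s² + 2ζω_n s + ω_n²: ω_n = √12.66 = 3.558 rad/s and 2ζω_n = 7.9, so ζ = 7.9/(2·3.558) = 1.11.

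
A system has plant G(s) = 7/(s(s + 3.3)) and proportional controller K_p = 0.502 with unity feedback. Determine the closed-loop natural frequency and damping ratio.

With unity feedback the closed-loop characteristic equation is s² + 3.3s + 0.502·7 = s² + 3.3s + 3.514 = 0.
So ω_n² = 3.514 ⇒ ω_n = 1.875 rad/s, and ζ = 3.3/(2ω_n) = 0.88.

ω_n = 1.87 rad/s, ζ = 0.88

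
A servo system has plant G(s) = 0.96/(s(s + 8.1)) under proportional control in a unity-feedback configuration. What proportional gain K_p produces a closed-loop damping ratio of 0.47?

Closed-loop characteristic equation: s² + 8.1s + K_p·0.96 = 0.
So ω_n = √(0.96K_p) and 2ζω_n = 8.1, giving ζ = 8.1/(2√(0.96K_p)).
Setting ζ = 0.47: √(0.96K_p) = 8.1/(2·0.47) = 8.617, so K_p = 74.25/0.96 = 77.3.

K_p = 77.3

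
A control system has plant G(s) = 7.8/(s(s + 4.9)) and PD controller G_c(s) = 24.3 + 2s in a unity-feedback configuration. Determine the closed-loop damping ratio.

ζ = 0.745

Forward path: (24.3 + 2s)·7.8/(s(s+4.9)). The closed-loop characteristic equation is s² + (4.9 + 7.8·2)s + 7.8·24.3 = 0.
That is s² + 20.5s + 189.5 = 0, so ω_n = 13.77 rad/s and ζ = 20.5/(2·13.77) = 0.7445.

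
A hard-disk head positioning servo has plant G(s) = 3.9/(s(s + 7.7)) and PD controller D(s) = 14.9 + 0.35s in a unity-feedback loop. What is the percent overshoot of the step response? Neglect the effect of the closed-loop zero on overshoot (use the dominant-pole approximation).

9.8%

Forward path: (14.9 + 0.35s)·3.9/(s(s+7.7)). The closed-loop characteristic equation is s² + (7.7 + 3.9·0.35)s + 3.9·14.9 = 0.
That is s² + 9.065s + 58.11 = 0, so ω_n = 7.623 rad/s and ζ = 9.065/(2·7.623) = 0.5946.
%OS = 100·exp(−πζ/√(1−ζ²)) = 9.8%.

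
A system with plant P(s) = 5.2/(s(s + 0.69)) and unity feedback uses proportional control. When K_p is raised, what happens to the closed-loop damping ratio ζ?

ζ = 0.69/(2√(5.2K_p)); increasing K_p raises the denominator, so ζ falls.

decrease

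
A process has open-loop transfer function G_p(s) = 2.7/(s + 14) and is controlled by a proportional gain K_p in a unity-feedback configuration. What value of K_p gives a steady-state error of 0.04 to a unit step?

K_p = 124

For a type-0 loop with proportional control, e_ss = 1/(1 + K_p·G_p(0)).
G_p(0) = 0.1929. Require 1/(1 + K_p·0.1929) = 0.04, so 1 + 0.1929·K_p = 25.
K_p = (25 − 1)/0.1929 = 124.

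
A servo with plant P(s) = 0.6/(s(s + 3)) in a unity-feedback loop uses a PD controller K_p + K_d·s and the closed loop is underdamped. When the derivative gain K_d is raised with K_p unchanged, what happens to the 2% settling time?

decrease

Characteristic equation s² + (3 + 0.6K_d)s + 0.6K_p = 0: raising K_d increases ζω_n = (3+0.6K_d)/2 while the loop stays underdamped, so T_s ≈ 4/(ζω_n) decreases.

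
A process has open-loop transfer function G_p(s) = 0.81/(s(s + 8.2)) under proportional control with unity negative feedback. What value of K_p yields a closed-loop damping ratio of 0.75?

K_p = 36.9

Closed-loop characteristic equation: s² + 8.2s + K_p·0.81 = 0.
So ω_n = √(0.81K_p) and 2ζω_n = 8.2, giving ζ = 8.2/(2√(0.81K_p)).
Setting ζ = 0.75: √(0.81K_p) = 8.2/(2·0.75) = 5.467, so K_p = 29.88/0.81 = 36.9.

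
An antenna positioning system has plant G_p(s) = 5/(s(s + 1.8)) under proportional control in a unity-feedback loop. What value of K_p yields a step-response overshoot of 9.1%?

From %OS = 100·exp(−πζ/√(1−ζ²)) = 9.1%, ζ = −ln(0.091)/√(π²+ln²(0.091)) = 0.6066.
Characteristic equation s² + 1.8s + 5K_p = 0 gives ζ = 1.8/(2√(5K_p)).
Setting ζ = 0.6066: √(5K_p) = 1.8/(2·0.6066) = 1.484, so K_p = 2.202/5 = 0.44.

K_p = 0.44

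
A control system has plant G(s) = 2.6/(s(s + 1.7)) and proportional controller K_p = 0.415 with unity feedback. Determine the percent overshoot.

1.14%

From 1 + K_pG(s) = 0: s² + 1.7s + 1.079 = 0 ⇒ ω_n = 1.039, ζ = 0.8183.
%OS = 100·exp(−πζ/√(1−ζ²)) = 100·exp(−π·0.8183/√0.3304) = 1.14%.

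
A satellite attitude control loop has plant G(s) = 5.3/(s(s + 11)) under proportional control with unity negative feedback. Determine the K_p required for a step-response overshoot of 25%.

K_p = 35

From %OS = 100·exp(−πζ/√(1−ζ²)) = 25%, ζ = −ln(0.25)/√(π²+ln²(0.25)) = 0.4037.
Characteristic equation s² + 11s + 5.3K_p = 0 gives ζ = 11/(2√(5.3K_p)).
Setting ζ = 0.4037: √(5.3K_p) = 11/(2·0.4037) = 13.62, so K_p = 185.6/5.3 = 35.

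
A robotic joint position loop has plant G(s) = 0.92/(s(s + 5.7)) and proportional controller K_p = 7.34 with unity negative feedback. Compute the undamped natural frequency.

The closed-loop denominator is s(s+5.7) + 7.34·0.92 = s² + 5.7s + 6.753.
Matching s² + 2ζω_n s + ω_n²: ω_n = √6.753 = 2.599 rad/s and 2ζω_n = 5.7, so ζ = 5.7/(2·2.599) = 1.1.

ω_n = 2.6 rad/s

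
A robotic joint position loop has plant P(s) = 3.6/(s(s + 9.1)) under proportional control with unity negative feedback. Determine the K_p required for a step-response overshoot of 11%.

K_p = 17.4

From %OS = 100·exp(−πζ/√(1−ζ²)) = 11%, ζ = −ln(0.11)/√(π²+ln²(0.11)) = 0.5749.
Characteristic equation s² + 9.1s + 3.6K_p = 0 gives ζ = 9.1/(2√(3.6K_p)).
Setting ζ = 0.5749: √(3.6K_p) = 9.1/(2·0.5749) = 7.915, so K_p = 62.64/3.6 = 17.4.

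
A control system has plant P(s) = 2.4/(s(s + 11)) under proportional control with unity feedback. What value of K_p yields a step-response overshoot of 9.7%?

From %OS = 100·exp(−πζ/√(1−ζ²)) = 9.7%, ζ = −ln(0.097)/√(π²+ln²(0.097)) = 0.5962.
Characteristic equation s² + 11s + 2.4K_p = 0 gives ζ = 11/(2√(2.4K_p)).
Setting ζ = 0.5962: √(2.4K_p) = 11/(2·0.5962) = 9.225, so K_p = 85.1/2.4 = 35.5.

K_p = 35.5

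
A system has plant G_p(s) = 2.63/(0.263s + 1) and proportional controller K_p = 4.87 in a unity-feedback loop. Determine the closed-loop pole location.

s = -52.5

Closed loop: T(s) = K_p·G_p/(1+K_p·G_p) = 12.81/(0.263s + 1 + 12.81), with pole at s = −(1 + 12.81)/0.263 = −52.5.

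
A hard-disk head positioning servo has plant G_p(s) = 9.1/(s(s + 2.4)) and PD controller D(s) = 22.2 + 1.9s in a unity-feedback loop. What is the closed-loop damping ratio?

ζ = 0.693

Forward path: (22.2 + 1.9s)·9.1/(s(s+2.4)). The closed-loop characteristic equation is s² + (2.4 + 9.1·1.9)s + 9.1·22.2 = 0.
That is s² + 19.69s + 202 = 0, so ω_n = 14.21 rad/s and ζ = 19.69/(2·14.21) = 0.6927.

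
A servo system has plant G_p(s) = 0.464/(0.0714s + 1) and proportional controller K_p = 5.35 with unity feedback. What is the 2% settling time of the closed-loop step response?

Closed loop: T(s) = K_p·G_p/(1+K_p·G_p) = 2.482/(0.0714s + 1 + 2.482), with pole at s = −(1 + 2.482)/0.0714 = −48.77.
τ = 1/48.77 = 0.0205 s, so 2% settling time ≈ 4τ = 0.082 s.

T_s ≈ 0.082 s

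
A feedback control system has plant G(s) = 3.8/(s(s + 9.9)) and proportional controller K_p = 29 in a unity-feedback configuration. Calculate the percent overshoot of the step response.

18.6%

The closed-loop denominator s² + 9.9s + 110.2 gives ω_n = √110.2 = 10.5 and ζ = 9.9/(2ω_n) = 0.4715.
%OS = 100·exp(−πζ/√(1−ζ²)) = 100·exp(−π·0.4715/√0.7777) = 18.6%.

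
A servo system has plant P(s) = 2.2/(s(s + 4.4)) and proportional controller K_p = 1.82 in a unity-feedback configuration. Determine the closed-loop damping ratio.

1 + K_p·P(s) = 0 gives s² + 4.4s + 4.004 = 0.
Matching s² + 2ζω_n s + ω_n²: ω_n = √4.004 = 2.001 rad/s and 2ζω_n = 4.4, so ζ = 4.4/(2·2.001) = 1.1.

ζ = 1.1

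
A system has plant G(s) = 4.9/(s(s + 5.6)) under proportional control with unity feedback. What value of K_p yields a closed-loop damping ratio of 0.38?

Closed-loop characteristic equation: s² + 5.6s + K_p·4.9 = 0.
So ω_n = √(4.9K_p) and 2ζω_n = 5.6, giving ζ = 5.6/(2√(4.9K_p)).
Setting ζ = 0.38: √(4.9K_p) = 5.6/(2·0.38) = 7.368, so K_p = 54.29/4.9 = 11.1.

K_p = 11.1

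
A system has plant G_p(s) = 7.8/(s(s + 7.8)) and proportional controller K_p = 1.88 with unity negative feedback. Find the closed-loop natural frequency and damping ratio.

The closed-loop denominator is s(s+7.8) + 1.88·7.8 = s² + 7.8s + 14.66.
So ω_n² = 14.66 ⇒ ω_n = 3.829 rad/s, and ζ = 7.8/(2ω_n) = 1.02.

ω_n = 3.83 rad/s, ζ = 1.02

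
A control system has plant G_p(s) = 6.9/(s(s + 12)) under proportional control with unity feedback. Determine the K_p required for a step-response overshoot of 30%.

K_p = 40.7

From %OS = 100·exp(−πζ/√(1−ζ²)) = 30%, ζ = −ln(0.3)/√(π²+ln²(0.3)) = 0.3579.
Characteristic equation s² + 12s + 6.9K_p = 0 gives ζ = 12/(2√(6.9K_p)).
Setting ζ = 0.3579: √(6.9K_p) = 12/(2·0.3579) = 16.77, so K_p = 281.1/6.9 = 40.7.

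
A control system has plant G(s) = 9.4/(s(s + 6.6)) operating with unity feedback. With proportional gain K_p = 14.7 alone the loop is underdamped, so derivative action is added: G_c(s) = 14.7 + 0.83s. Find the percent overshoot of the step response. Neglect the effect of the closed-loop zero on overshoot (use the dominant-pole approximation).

Forward path: (14.7 + 0.83s)·9.4/(s(s+6.6)). The closed-loop characteristic equation is s² + (6.6 + 9.4·0.83)s + 9.4·14.7 = 0.
That is s² + 14.4s + 138.2 = 0, so ω_n = 11.75 rad/s and ζ = 14.4/(2·11.75) = 0.6126.
%OS = 100·exp(−πζ/√(1−ζ²)) = 8.76%.

8.76%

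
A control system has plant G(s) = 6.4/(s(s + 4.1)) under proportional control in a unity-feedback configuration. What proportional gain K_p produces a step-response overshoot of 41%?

K_p = 8.81

From %OS = 100·exp(−πζ/√(1−ζ²)) = 41%, ζ = −ln(0.41)/√(π²+ln²(0.41)) = 0.273.
Characteristic equation s² + 4.1s + 6.4K_p = 0 gives ζ = 4.1/(2√(6.4K_p)).
Setting ζ = 0.273: √(6.4K_p) = 4.1/(2·0.273) = 7.509, so K_p = 56.38/6.4 = 8.81.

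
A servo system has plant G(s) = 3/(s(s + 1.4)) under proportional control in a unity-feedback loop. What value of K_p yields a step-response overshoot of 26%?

From %OS = 100·exp(−πζ/√(1−ζ²)) = 26%, ζ = −ln(0.26)/√(π²+ln²(0.26)) = 0.3941.
Characteristic equation s² + 1.4s + 3K_p = 0 gives ζ = 1.4/(2√(3K_p)).
Setting ζ = 0.3941: √(3K_p) = 1.4/(2·0.3941) = 1.776, so K_p = 3.155/3 = 1.05.

K_p = 1.05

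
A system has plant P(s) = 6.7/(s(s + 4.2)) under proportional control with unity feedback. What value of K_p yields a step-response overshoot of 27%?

K_p = 4.45

From %OS = 100·exp(−πζ/√(1−ζ²)) = 27%, ζ = −ln(0.27)/√(π²+ln²(0.27)) = 0.3847.
Characteristic equation s² + 4.2s + 6.7K_p = 0 gives ζ = 4.2/(2√(6.7K_p)).
Setting ζ = 0.3847: √(6.7K_p) = 4.2/(2·0.3847) = 5.459, so K_p = 29.8/6.7 = 4.45.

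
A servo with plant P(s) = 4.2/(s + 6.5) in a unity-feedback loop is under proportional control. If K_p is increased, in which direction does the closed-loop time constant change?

Closed-loop pole is at s = −(6.5+K_p·4.2); larger K_p moves it further left, so τ = 1/(6.5+K_p·4.2) decreases.

decrease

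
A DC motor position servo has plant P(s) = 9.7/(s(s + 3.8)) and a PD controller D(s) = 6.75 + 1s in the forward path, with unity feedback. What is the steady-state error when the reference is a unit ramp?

0.058

The loop has one pole at the origin (type 1). Velocity error constant K_v = lim_{s→0} s·D(s)P(s) = 6.75·9.7/3.8 = 17.23.
Steady-state error to a unit ramp: e_ss = 1/K_v = 0.058.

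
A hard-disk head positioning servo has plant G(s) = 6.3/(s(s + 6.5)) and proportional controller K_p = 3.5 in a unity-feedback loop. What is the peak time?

T_p = 0.927 s

From 1 + K_pG(s) = 0: s² + 6.5s + 22.05 = 0 ⇒ ω_n = 4.696, ζ = 0.6921.
Damped frequency ω_d = ω_n√(1−ζ²) = 3.389 rad/s, so peak time T_p = π/ω_d = 0.927 s.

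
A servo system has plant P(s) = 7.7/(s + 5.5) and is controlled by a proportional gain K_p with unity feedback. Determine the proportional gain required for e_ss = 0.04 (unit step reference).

K_p = 17.1

For a type-0 loop with proportional control, e_ss = 1/(1 + K_p·P(0)).
P(0) = 1.4. Require 1/(1 + K_p·1.4) = 0.04, so 1 + 1.4·K_p = 25.
K_p = (25 − 1)/1.4 = 17.1.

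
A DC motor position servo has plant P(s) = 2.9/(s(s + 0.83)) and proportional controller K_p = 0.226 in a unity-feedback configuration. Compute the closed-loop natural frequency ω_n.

With unity feedback the closed-loop characteristic equation is s² + 0.83s + 0.226·2.9 = s² + 0.83s + 0.6554 = 0.
So ω_n² = 0.6554 ⇒ ω_n = 0.8096 rad/s, and ζ = 0.83/(2ω_n) = 0.513.

ω_n = 0.81 rad/s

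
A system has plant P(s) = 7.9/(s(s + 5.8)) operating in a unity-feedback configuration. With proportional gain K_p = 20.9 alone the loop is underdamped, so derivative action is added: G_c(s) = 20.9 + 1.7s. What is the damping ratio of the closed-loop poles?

ζ = 0.748

Forward path: (20.9 + 1.7s)·7.9/(s(s+5.8)). The closed-loop characteristic equation is s² + (5.8 + 7.9·1.7)s + 7.9·20.9 = 0.
That is s² + 19.23s + 165.1 = 0, so ω_n = 12.85 rad/s and ζ = 19.23/(2·12.85) = 0.7483.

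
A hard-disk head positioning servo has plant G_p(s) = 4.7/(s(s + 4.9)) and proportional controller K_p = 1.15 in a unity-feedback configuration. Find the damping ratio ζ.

The closed-loop denominator is s(s+4.9) + 1.15·4.7 = s² + 4.9s + 5.405.
Matching s² + 2ζω_n s + ω_n²: ω_n = √5.405 = 2.325 rad/s and 2ζω_n = 4.9, so ζ = 4.9/(2·2.325) = 1.05.

ζ = 1.05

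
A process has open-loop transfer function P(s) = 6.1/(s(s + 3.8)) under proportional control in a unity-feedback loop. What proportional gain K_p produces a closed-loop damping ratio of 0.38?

Closed-loop characteristic equation: s² + 3.8s + K_p·6.1 = 0.
So ω_n = √(6.1K_p) and 2ζω_n = 3.8, giving ζ = 3.8/(2√(6.1K_p)).
Setting ζ = 0.38: √(6.1K_p) = 3.8/(2·0.38) = 5, so K_p = 25/6.1 = 4.1.

K_p = 4.1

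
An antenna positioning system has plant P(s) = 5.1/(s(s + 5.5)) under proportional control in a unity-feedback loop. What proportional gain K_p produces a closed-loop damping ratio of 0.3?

Closed-loop characteristic equation: s² + 5.5s + K_p·5.1 = 0.
So ω_n = √(5.1K_p) and 2ζω_n = 5.5, giving ζ = 5.5/(2√(5.1K_p)).
Setting ζ = 0.3: √(5.1K_p) = 5.5/(2·0.3) = 9.167, so K_p = 84.03/5.1 = 16.5.

K_p = 16.5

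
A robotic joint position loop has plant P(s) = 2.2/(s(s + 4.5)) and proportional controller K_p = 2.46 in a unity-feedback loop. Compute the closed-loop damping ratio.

ζ = 0.967

1 + K_p·P(s) = 0 gives s² + 4.5s + 5.412 = 0.
Matching s² + 2ζω_n s + ω_n²: ω_n = √5.412 = 2.326 rad/s and 2ζω_n = 4.5, so ζ = 4.5/(2·2.326) = 0.967.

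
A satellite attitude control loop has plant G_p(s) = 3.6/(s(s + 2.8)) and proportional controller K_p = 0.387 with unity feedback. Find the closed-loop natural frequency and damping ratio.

ω_n = 1.18 rad/s, ζ = 1.19

1 + K_p·G_p(s) = 0 gives s² + 2.8s + 1.393 = 0.
Matching s² + 2ζω_n s + ω_n²: ω_n = √1.393 = 1.18 rad/s and 2ζω_n = 2.8, so ζ = 2.8/(2·1.18) = 1.19.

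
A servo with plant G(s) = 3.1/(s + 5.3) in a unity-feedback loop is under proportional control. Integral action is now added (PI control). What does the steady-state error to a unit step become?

0

Adding integral action puts a pole at s = 0 in the forward path, raising the system type to 1; a type-1 loop has zero steady-state error to a step.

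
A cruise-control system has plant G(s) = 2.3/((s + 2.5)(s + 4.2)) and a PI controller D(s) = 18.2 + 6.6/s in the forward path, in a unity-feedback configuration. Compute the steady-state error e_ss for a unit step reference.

0

The open loop D(s)G(s) has a pole at the origin (type 1), so the static position error constant is infinite and e_ss = 1/(1+∞) = 0.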